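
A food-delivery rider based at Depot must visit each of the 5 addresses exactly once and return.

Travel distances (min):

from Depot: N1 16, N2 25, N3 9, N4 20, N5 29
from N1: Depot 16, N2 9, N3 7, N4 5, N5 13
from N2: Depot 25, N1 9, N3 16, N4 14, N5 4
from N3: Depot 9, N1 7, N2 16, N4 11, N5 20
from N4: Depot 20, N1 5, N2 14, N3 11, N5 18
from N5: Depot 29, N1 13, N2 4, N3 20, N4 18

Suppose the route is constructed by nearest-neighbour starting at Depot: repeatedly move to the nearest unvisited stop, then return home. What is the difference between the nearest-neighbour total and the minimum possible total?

From Depot: N3=9, N1=16, N4=20, N2=25, N5=29 → choose N3 (9).
From N3: N1=7, N4=11, N2=16, N5=20 → choose N1 (7).
From N1: N4=5, N2=9, N5=13 → choose N4 (5).
From N4: N2=14, N5=18 → choose N2 (14).
From N2: N5=4 → choose N5 (4).
NN route Depot → N3 → N1 → N4 → N2 → N5 → Depot costs 68.
Optimal: Depot → N1 → N2 → N5 → N4 → N3 → Depot costs 67 (by enumerating all 60 distinct tours).
Excess = 68 − 67 = 1.

The nearest-neighbour route is 1 min longer than optimal.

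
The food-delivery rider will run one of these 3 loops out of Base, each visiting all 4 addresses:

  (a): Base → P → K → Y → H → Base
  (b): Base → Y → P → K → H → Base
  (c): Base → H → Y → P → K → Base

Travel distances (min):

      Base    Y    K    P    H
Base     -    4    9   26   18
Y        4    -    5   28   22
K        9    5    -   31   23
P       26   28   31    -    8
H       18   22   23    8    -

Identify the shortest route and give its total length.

(a): 26 + 31 + 5 + 22 + 18 = 102
(b): 4 + 28 + 31 + 23 + 18 = 104
(c): 18 + 22 + 28 + 31 + 9 = 108

Shortest is (a), total 102 min.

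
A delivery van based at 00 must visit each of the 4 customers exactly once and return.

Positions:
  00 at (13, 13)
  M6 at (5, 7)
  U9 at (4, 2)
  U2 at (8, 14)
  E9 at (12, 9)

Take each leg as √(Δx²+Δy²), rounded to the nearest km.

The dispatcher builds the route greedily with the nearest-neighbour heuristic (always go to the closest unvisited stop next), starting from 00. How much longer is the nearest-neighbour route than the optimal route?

4 km longer than the optimal tour.

00: E9=4, U2=5, M6=10, U9=14 ⇒ E9
E9: U2=6, M6=7, U9=11 ⇒ U2
U2: M6=8, U9=13 ⇒ M6
M6: U9=5 ⇒ U9
NN route 00 → E9 → U2 → M6 → U9 → 00 costs 37.
Optimal: 00 → U2 → M6 → U9 → E9 → 00 costs 33 (by enumerating all 12 distinct tours).
Excess = 37 − 33 = 4.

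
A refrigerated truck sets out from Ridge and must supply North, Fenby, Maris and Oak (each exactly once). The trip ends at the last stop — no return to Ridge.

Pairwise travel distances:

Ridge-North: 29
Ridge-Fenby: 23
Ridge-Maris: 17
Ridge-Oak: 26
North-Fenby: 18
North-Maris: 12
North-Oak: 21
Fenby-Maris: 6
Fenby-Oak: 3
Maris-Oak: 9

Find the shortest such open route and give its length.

There are 4! = 24 possible orderings.
Ridge - North - Fenby - Maris - Oak: 29+18+6+9 = 62
Ridge - North - Fenby - Oak - Maris: 29+18+3+9 = 59
Ridge - North - Maris - Fenby - Oak: 29+12+6+3 = 50
Ridge - North - Maris - Oak - Fenby: 29+12+9+3 = 53
Ridge - North - Oak - Fenby - Maris: 29+21+3+6 = 59
Ridge - North - Oak - Maris - Fenby: 29+21+9+6 = 65
Ridge - Fenby - North - Maris - Oak: 23+18+12+9 = 62
Ridge - Fenby - North - Oak - Maris: 23+18+21+9 = 71
Ridge - Fenby - Maris - North - Oak: 23+6+12+21 = 62
Ridge - Fenby - Maris - Oak - North: 23+6+9+21 = 59
Ridge - Fenby - Oak - North - Maris: 23+3+21+12 = 59
Ridge - Fenby - Oak - Maris - North: 23+3+9+12 = 47
Ridge - Maris - North - Fenby - Oak: 17+12+18+3 = 50
Ridge - Maris - North - Oak - Fenby: 17+12+21+3 = 53
… (10 more)
The minimum is 47.
One shortest path: Ridge → Fenby → Oak → Maris → North.

47 — the minimum one-way total.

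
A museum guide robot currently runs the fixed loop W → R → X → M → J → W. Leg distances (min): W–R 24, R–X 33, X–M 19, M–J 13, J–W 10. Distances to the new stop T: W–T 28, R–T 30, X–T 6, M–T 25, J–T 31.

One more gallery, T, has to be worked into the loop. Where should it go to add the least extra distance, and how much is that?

+3 min — insert T between R and X.

Insertion cost between consecutive stops i–j is d(i,T) + d(T,j) − d(i,j):
  between W and R: 28 + 30 − 24 = 34
  between R and X: 30 + 6 − 33 = 3
  between X and M: 6 + 25 − 19 = 12
  between M and J: 25 + 31 − 13 = 43
  between J and W: 31 + 28 − 10 = 49
Cheapest insertion is between R and X, adding 3.
New total = 99 + 3 = 102.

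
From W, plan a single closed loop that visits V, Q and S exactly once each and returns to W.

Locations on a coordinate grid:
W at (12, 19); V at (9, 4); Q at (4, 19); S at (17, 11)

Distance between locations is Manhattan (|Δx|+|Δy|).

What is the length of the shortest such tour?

W - V - Q - S - W: 18+20+21+13 = 72
W - V - S - Q - W: 18+15+21+8 = 62
W - Q - V - S - W: 8+20+15+13 = 56
The minimum is 56.
One optimal route: W → Q → V → S → W (or its reverse).

56 — the shortest possible round trip.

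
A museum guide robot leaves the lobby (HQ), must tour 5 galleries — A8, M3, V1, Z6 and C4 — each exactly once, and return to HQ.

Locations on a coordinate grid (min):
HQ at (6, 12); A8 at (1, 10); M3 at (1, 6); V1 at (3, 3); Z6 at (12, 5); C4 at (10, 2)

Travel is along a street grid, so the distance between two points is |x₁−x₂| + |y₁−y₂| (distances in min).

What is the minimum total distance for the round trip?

There are 60 distinct closed tours to check (reversals are equivalent).
HQ → A8 → M3 → V1 → Z6 → C4 → HQ: 7+4+5+11+5+14 = 46
HQ → A8 → M3 → V1 → C4 → Z6 → HQ: 7+4+5+8+5+13 = 42
HQ → A8 → M3 → Z6 → V1 → C4 → HQ: 7+4+12+11+8+14 = 56
HQ → A8 → M3 → Z6 → C4 → V1 → HQ: 7+4+12+5+8+12 = 48
HQ → A8 → M3 → C4 → V1 → Z6 → HQ: 7+4+13+8+11+13 = 56
HQ → A8 → M3 → C4 → Z6 → V1 → HQ: 7+4+13+5+11+12 = 52
HQ → A8 → V1 → M3 → Z6 → C4 → HQ: 7+9+5+12+5+14 = 52
HQ → A8 → V1 → M3 → C4 → Z6 → HQ: 7+9+5+13+5+13 = 52
HQ → A8 → V1 → Z6 → M3 → C4 → HQ: 7+9+11+12+13+14 = 66
HQ → A8 → V1 → Z6 → C4 → M3 → HQ: 7+9+11+5+13+11 = 56
HQ → A8 → V1 → C4 → M3 → Z6 → HQ: 7+9+8+13+12+13 = 62
HQ → A8 → V1 → C4 → Z6 → M3 → HQ: 7+9+8+5+12+11 = 52
HQ → A8 → Z6 → M3 → V1 → C4 → HQ: 7+16+12+5+8+14 = 62
HQ → A8 → Z6 → M3 → C4 → V1 → HQ: 7+16+12+13+8+12 = 68
… (46 more)
The minimum is 42.
One optimal route: HQ → A8 → M3 → V1 → C4 → Z6 → HQ (or its reverse).

Minimum total distance: 42 min.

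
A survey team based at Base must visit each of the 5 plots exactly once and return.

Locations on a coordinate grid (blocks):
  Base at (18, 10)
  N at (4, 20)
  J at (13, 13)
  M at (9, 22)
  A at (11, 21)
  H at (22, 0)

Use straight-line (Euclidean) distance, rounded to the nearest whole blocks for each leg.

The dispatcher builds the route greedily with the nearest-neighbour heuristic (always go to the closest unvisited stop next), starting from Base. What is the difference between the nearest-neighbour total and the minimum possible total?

Base: J=6, H=11, A=13, M=15, N=17 ⇒ J
J: A=8, M=10, N=11, H=16 ⇒ A
A: M=2, N=7, H=24 ⇒ M
M: N=5, H=26 ⇒ N
N: H=27 ⇒ H
NN route Base → J → A → M → N → H → Base costs 59.
Optimal: Base → A → M → N → J → H → Base costs 58 (by enumerating all 60 distinct tours).
Excess = 59 − 58 = 1.

1 blocks longer than the optimal tour.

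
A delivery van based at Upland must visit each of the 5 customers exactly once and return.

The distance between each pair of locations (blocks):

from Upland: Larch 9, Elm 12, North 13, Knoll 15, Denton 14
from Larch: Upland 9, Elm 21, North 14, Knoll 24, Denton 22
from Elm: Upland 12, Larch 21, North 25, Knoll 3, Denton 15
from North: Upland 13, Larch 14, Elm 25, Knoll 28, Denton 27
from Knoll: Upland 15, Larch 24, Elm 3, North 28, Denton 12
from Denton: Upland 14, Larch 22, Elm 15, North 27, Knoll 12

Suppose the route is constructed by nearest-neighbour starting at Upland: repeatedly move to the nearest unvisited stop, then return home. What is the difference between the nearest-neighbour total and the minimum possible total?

The nearest-neighbour route is 1 blocks longer than optimal.

From Upland: Larch=9, Elm=12, North=13, Denton=14, Knoll=15 → choose Larch (9).
From Larch: North=14, Elm=21, Denton=22, Knoll=24 → choose North (14).
From North: Elm=25, Denton=27, Knoll=28 → choose Elm (25).
From Elm: Knoll=3, Denton=15 → choose Knoll (3).
From Knoll: Denton=12 → choose Denton (12).
NN route Upland → Larch → North → Elm → Knoll → Denton → Upland costs 77.
Optimal: Upland → Elm → Knoll → Denton → Larch → North → Upland costs 76 (by enumerating all 60 distinct tours).
Excess = 77 − 76 = 1.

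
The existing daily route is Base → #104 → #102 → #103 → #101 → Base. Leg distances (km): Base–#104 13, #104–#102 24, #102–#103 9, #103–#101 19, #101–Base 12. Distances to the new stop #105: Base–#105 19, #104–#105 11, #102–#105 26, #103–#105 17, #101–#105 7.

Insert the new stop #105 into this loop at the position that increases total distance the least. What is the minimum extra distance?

Insertion cost between consecutive stops i–j is d(i,#105) + d(#105,j) − d(i,j):
  between Base and #104: 19 + 11 − 13 = 17
  between #104 and #102: 11 + 26 − 24 = 13
  between #102 and #103: 26 + 17 − 9 = 34
  between #103 and #101: 17 + 7 − 19 = 5
  between #101 and Base: 7 + 19 − 12 = 14
Cheapest insertion is between #103 and #101, adding 5.
New total = 77 + 5 = 82.

+5 km — insert #105 between #103 and #101.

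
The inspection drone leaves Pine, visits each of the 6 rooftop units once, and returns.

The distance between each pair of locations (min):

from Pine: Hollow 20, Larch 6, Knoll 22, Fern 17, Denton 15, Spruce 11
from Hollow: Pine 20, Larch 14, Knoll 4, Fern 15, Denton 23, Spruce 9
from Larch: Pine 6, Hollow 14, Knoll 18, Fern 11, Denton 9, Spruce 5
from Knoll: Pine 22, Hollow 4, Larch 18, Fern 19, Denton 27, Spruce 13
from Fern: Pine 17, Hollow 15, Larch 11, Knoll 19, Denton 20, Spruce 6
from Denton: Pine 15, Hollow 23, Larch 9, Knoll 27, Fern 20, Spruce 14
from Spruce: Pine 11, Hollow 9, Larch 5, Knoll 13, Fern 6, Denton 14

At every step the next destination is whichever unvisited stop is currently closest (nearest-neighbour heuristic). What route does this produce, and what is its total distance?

Pine → [Larch:6 / Spruce:11 / Denton:15 / Fern:17 / Hollow:20 / Knoll:22] → Larch (6)
Larch → [Spruce:5 / Denton:9 / Fern:11 / Hollow:14 / Knoll:18] → Spruce (5)
Spruce → [Fern:6 / Hollow:9 / Knoll:13 / Denton:14] → Fern (6)
Fern → [Hollow:15 / Knoll:19 / Denton:20] → Hollow (15)
Hollow → [Knoll:4 / Denton:23] → Knoll (4)
Knoll → [Denton:27] → Denton (27)
Return Denton→Pine: 15.
Total = 6 + 5 + 6 + 15 + 4 + 27 + 15 = 78.

Total distance 78 min via the nearest-neighbour route Pine → Larch → Spruce → Fern → Hollow → Knoll → Denton → Pine.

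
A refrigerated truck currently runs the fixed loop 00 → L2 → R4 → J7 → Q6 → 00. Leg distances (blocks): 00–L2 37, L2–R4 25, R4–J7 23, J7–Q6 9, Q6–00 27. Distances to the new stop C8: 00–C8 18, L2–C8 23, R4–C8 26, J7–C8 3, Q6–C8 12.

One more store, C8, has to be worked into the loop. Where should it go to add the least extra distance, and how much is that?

Insertion cost between consecutive stops i–j is d(i,C8) + d(C8,j) − d(i,j):
  between 00 and L2: 18 + 23 − 37 = 4
  between L2 and R4: 23 + 26 − 25 = 24
  between R4 and J7: 26 + 3 − 23 = 6
  between J7 and Q6: 3 + 12 − 9 = 6
  between Q6 and 00: 12 + 18 − 27 = 3
Cheapest insertion is between Q6 and 00, adding 3.
New total = 121 + 3 = 124.

+3 blocks — insert C8 between Q6 and 00.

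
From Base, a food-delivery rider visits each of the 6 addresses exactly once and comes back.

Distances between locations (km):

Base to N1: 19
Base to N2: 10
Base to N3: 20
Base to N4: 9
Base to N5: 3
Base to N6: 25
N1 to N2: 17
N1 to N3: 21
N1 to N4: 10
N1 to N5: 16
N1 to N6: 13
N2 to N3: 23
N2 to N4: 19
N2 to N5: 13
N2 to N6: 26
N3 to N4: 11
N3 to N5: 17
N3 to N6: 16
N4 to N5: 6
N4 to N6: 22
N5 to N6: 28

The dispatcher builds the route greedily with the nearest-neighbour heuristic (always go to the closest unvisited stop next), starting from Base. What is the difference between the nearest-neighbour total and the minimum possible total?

From Base: N5=3, N4=9, N2=10, N1=19, N3=20, N6=25 → choose N5 (3).
From N5: N4=6, N2=13, N1=16, N3=17, N6=28 → choose N4 (6).
From N4: N1=10, N3=11, N2=19, N6=22 → choose N1 (10).
From N1: N6=13, N2=17, N3=21 → choose N6 (13).
From N6: N3=16, N2=26 → choose N3 (16).
From N3: N2=23 → choose N2 (23).
NN route Base → N5 → N4 → N1 → N6 → N3 → N2 → Base costs 81.
Optimal: Base → N2 → N1 → N6 → N3 → N4 → N5 → Base costs 76 (by enumerating all 360 distinct tours).
Excess = 81 − 76 = 5.

Excess over optimum: 5 km.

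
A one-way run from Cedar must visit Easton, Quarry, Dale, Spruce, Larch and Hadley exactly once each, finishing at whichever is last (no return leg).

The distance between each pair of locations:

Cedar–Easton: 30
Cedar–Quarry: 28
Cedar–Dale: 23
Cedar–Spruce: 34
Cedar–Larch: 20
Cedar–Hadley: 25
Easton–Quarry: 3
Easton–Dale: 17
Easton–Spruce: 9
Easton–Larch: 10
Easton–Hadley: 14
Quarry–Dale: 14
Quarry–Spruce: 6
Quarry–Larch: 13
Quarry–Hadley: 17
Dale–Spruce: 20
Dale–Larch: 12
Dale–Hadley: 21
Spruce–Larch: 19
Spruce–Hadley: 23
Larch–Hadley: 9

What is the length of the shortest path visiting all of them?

There are 6! = 720 possible orderings.
Cedar → Easton → Quarry → Dale → Spruce → Larch → Hadley: 30+3+14+20+19+9 = 95
Cedar → Easton → Quarry → Dale → Spruce → Hadley → Larch: 30+3+14+20+23+9 = 99
Cedar → Easton → Quarry → Dale → Larch → Spruce → Hadley: 30+3+14+12+19+23 = 101
Cedar → Easton → Quarry → Dale → Larch → Hadley → Spruce: 30+3+14+12+9+23 = 91
Cedar → Easton → Quarry → Dale → Hadley → Spruce → Larch: 30+3+14+21+23+19 = 110
Cedar → Easton → Quarry → Dale → Hadley → Larch → Spruce: 30+3+14+21+9+19 = 96
Cedar → Easton → Quarry → Spruce → Dale → Larch → Hadley: 30+3+6+20+12+9 = 80
Cedar → Easton → Quarry → Spruce → Dale → Hadley → Larch: 30+3+6+20+21+9 = 89
… (712 more)
Cedar → Dale → Larch → Hadley → Easton → Quarry → Spruce: 23+12+9+14+3+6 = 67  ← best
The minimum is 67.
One shortest path: Cedar → Dale → Larch → Hadley → Easton → Quarry → Spruce.

Minimum one-way distance = 67.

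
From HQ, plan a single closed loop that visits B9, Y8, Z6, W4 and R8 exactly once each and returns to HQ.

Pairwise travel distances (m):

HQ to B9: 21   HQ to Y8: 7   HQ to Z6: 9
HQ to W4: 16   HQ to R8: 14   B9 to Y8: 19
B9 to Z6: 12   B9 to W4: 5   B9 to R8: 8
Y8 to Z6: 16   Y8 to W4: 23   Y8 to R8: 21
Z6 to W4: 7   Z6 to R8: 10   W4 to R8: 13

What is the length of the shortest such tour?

There are 60 distinct closed tours to check (reversals are equivalent).
HQ → B9 → Y8 → Z6 → W4 → R8 → HQ: 21+19+16+7+13+14 = 90
HQ → B9 → Y8 → Z6 → R8 → W4 → HQ: 21+19+16+10+13+16 = 95
HQ → B9 → Y8 → W4 → Z6 → R8 → HQ: 21+19+23+7+10+14 = 94
HQ → B9 → Y8 → W4 → R8 → Z6 → HQ: 21+19+23+13+10+9 = 95
HQ → B9 → Y8 → R8 → Z6 → W4 → HQ: 21+19+21+10+7+16 = 94
HQ → B9 → Y8 → R8 → W4 → Z6 → HQ: 21+19+21+13+7+9 = 90
HQ → B9 → Z6 → Y8 → W4 → R8 → HQ: 21+12+16+23+13+14 = 99
HQ → B9 → Z6 → Y8 → R8 → W4 → HQ: 21+12+16+21+13+16 = 99
HQ → B9 → Z6 → W4 → Y8 → R8 → HQ: 21+12+7+23+21+14 = 98
HQ → B9 → Z6 → W4 → R8 → Y8 → HQ: 21+12+7+13+21+7 = 81
HQ → B9 → Z6 → R8 → Y8 → W4 → HQ: 21+12+10+21+23+16 = 103
HQ → B9 → Z6 → R8 → W4 → Y8 → HQ: 21+12+10+13+23+7 = 86
HQ → B9 → W4 → Y8 → Z6 → R8 → HQ: 21+5+23+16+10+14 = 89
HQ → B9 → W4 → Y8 → R8 → Z6 → HQ: 21+5+23+21+10+9 = 89
… (46 more)
HQ → Y8 → Z6 → W4 → B9 → R8 → HQ: 7+16+7+5+8+14 = 57  ← best
The minimum is 57.
One optimal route: HQ → Y8 → Z6 → W4 → B9 → R8 → HQ (or its reverse).

Minimum total distance: 57 m.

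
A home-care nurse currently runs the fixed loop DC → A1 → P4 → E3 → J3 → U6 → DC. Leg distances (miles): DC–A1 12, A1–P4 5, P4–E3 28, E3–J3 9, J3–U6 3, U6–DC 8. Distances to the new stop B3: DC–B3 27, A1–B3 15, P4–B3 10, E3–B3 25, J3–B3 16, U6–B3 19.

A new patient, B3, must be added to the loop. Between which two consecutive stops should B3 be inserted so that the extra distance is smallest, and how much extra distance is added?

Insertion cost between consecutive stops i–j is d(i,B3) + d(B3,j) − d(i,j):
  between DC and A1: 27 + 15 − 12 = 30
  between A1 and P4: 15 + 10 − 5 = 20
  between P4 and E3: 10 + 25 − 28 = 7
  between E3 and J3: 25 + 16 − 9 = 32
  between J3 and U6: 16 + 19 − 3 = 32
  between U6 and DC: 19 + 27 − 8 = 38
Cheapest insertion is between P4 and E3, adding 7.
New total = 65 + 7 = 72.

Minimum extra distance: 7 miles, inserting B3 between P4 and E3.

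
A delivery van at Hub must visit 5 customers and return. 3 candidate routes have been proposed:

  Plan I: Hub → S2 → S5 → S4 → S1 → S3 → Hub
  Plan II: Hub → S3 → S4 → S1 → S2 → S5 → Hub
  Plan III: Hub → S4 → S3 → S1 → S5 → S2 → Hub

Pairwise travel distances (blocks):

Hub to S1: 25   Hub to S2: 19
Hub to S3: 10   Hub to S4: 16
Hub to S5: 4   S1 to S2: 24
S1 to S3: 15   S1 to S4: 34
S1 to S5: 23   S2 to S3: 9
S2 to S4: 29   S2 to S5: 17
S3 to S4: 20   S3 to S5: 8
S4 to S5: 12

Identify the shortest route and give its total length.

Plan I: 19 + 17 + 12 + 34 + 15 + 10 = 107
Plan II: 10 + 20 + 34 + 24 + 17 + 4 = 109
Plan III: 16 + 20 + 15 + 23 + 17 + 19 = 110

107 blocks — Plan I is the shortest.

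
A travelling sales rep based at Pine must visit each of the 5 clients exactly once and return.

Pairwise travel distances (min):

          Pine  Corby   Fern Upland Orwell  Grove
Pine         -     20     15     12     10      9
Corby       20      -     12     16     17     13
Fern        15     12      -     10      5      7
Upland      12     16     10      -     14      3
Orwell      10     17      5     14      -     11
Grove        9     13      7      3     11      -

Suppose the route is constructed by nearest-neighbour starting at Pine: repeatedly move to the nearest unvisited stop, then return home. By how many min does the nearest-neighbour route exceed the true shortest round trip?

From Pine: Grove=9, Orwell=10, Upland=12, Fern=15, Corby=20 → choose Grove (9).
From Grove: Upland=3, Fern=7, Orwell=11, Corby=13 → choose Upland (3).
From Upland: Fern=10, Orwell=14, Corby=16 → choose Fern (10).
From Fern: Orwell=5, Corby=12 → choose Orwell (5).
From Orwell: Corby=17 → choose Corby (17).
NN route Pine → Grove → Upland → Fern → Orwell → Corby → Pine costs 64.
Optimal: Pine → Upland → Grove → Corby → Fern → Orwell → Pine costs 55 (by enumerating all 60 distinct tours).
Excess = 64 − 55 = 9.

The nearest-neighbour route is 9 min longer than optimal.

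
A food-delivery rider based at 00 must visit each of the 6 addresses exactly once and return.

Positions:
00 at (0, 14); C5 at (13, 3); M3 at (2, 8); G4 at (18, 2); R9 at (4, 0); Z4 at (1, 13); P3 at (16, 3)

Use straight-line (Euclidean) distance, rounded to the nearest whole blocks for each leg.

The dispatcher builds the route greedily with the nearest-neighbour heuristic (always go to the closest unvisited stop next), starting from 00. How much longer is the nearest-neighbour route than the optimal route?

00: Z4=1, M3=6, R9=15, C5=17, P3=19, G4=22 ⇒ Z4
Z4: M3=5, R9=13, C5=16, P3=18, G4=20 ⇒ M3
M3: R9=8, C5=12, P3=15, G4=17 ⇒ R9
R9: C5=9, P3=12, G4=14 ⇒ C5
C5: P3=3, G4=5 ⇒ P3
P3: G4=2 ⇒ G4
NN route 00 → Z4 → M3 → R9 → C5 → P3 → G4 → 00 costs 50.
Optimal: 00 → M3 → R9 → C5 → G4 → P3 → Z4 → 00 costs 49 (by enumerating all 360 distinct tours).
Excess = 50 − 49 = 1.

1 blocks longer than the optimal tour.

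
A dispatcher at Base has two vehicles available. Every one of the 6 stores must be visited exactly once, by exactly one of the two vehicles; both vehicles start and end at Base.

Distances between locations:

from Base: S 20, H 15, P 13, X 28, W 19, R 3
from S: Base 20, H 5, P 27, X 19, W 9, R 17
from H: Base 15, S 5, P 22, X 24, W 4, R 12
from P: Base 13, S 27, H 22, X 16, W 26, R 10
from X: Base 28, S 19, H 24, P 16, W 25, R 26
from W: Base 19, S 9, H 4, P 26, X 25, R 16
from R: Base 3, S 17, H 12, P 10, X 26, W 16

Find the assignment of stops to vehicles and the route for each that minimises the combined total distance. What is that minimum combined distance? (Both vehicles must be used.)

There are 2^5 − 1 = 31 ways to divide the 6 stops into two non-empty groups. For each, the best each vehicle can do is its own shortest tour through its group:
  {S} + {H, P, X, W, R}: 40 + 73 = 113
  {H} + {S, P, X, W, R}: 30 + 76 = 106
  {S, H} + {P, X, W, R}: 40 + 73 = 113
  {P} + {S, H, X, W, R}: 26 + 75 = 101
  {S, P} + {H, X, W, R}: 60 + 72 = 132
  {H, P} + {S, X, W, R}: 50 + 75 = 125
  … (31 splits in total)
  {S, H, P, X, W} + {R}: 76 + 6 = 82  ← best
Best: vehicle 1 Base → H → W → S → X → P → Base = 76; vehicle 2 Base → R → Base = 6; combined 82.

82 — the smallest possible combined total.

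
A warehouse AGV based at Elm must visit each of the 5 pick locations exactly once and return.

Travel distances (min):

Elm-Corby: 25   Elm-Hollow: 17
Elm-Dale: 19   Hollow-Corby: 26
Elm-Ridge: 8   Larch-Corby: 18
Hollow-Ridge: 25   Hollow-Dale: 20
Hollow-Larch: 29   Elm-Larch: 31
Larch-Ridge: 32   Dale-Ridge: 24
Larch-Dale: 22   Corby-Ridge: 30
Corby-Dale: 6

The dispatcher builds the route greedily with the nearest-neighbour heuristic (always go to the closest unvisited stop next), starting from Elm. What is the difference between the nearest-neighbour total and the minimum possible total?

Elm: Ridge=8, Hollow=17, Dale=19, Corby=25, Larch=31 ⇒ Ridge
Ridge: Dale=24, Hollow=25, Corby=30, Larch=32 ⇒ Dale
Dale: Corby=6, Hollow=20, Larch=22 ⇒ Corby
Corby: Larch=18, Hollow=26 ⇒ Larch
Larch: Hollow=29 ⇒ Hollow
NN route Elm → Ridge → Dale → Corby → Larch → Hollow → Elm costs 102.
Optimal: Elm → Hollow → Dale → Corby → Larch → Ridge → Elm costs 101 (by enumerating all 60 distinct tours).
Excess = 102 − 101 = 1.

1 min longer than the optimal tour.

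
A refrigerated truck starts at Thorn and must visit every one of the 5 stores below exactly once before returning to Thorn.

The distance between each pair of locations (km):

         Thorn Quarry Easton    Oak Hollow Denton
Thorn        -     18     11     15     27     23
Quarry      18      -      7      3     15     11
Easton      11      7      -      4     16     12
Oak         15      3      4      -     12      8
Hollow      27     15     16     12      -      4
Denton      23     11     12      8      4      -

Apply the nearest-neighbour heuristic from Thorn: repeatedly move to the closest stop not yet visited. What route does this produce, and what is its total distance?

Nearest-neighbour total = 60 km; route Thorn → Easton → Oak → Quarry → Denton → Hollow → Thorn.

Thorn → [Easton:11 / Oak:15 / Quarry:18 / Denton:23 / Hollow:27] → Easton (11)
Easton → [Oak:4 / Quarry:7 / Denton:12 / Hollow:16] → Oak (4)
Oak → [Quarry:3 / Denton:8 / Hollow:12] → Quarry (3)
Quarry → [Denton:11 / Hollow:15] → Denton (11)
Denton → [Hollow:4] → Hollow (4)
Return Hollow→Thorn: 27.
Total = 11 + 4 + 3 + 11 + 4 + 27 = 60.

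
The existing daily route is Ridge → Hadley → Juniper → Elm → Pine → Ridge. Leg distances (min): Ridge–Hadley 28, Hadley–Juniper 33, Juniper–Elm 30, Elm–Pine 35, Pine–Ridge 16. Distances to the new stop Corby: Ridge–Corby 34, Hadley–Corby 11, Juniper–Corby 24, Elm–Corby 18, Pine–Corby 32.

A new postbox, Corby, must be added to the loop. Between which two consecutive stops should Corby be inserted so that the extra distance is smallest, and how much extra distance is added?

+2 min — insert Corby between Hadley and Juniper.

Insertion cost between consecutive stops i–j is d(i,Corby) + d(Corby,j) − d(i,j):
  between Ridge and Hadley: 34 + 11 − 28 = 17
  between Hadley and Juniper: 11 + 24 − 33 = 2
  between Juniper and Elm: 24 + 18 − 30 = 12
  between Elm and Pine: 18 + 32 − 35 = 15
  between Pine and Ridge: 32 + 34 − 16 = 50
Cheapest insertion is between Hadley and Juniper, adding 2.
New total = 142 + 2 = 144.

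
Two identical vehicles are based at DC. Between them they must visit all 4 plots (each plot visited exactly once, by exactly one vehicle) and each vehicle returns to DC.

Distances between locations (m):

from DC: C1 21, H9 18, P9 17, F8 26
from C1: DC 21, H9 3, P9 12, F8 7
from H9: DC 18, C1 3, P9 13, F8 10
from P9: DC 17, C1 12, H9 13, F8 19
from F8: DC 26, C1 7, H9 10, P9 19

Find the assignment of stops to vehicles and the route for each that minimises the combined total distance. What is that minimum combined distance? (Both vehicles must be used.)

88 m — the smallest possible combined total.

There are 2^3 − 1 = 7 ways to divide the 4 stops into two non-empty groups. For each, the best each vehicle can do is its own shortest tour through its group:
  {C1} + {H9, P9, F8}: 42 + 64 = 106
  {H9} + {C1, P9, F8}: 36 + 62 = 98
  {C1, H9} + {P9, F8}: 42 + 62 = 104
  {P9} + {C1, H9, F8}: 34 + 54 = 88
  {C1, P9} + {H9, F8}: 50 + 54 = 104
  {H9, P9} + {C1, F8}: 48 + 54 = 102
  … (7 splits in total)
Best: vehicle 1 DC → P9 → DC = 34; vehicle 2 DC → H9 → C1 → F8 → DC = 54; combined 88.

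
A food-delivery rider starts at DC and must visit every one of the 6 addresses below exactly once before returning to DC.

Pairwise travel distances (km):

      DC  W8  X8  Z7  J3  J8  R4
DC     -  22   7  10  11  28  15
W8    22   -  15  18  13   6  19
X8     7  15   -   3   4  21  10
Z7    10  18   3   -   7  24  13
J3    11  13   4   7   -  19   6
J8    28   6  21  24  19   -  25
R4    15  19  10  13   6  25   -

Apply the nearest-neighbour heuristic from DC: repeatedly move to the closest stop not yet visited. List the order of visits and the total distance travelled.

DC → [X8:7 / Z7:10 / J3:11 / R4:15 / W8:22 / J8:28] → X8 (7)
X8 → [Z7:3 / J3:4 / R4:10 / W8:15 / J8:21] → Z7 (3)
Z7 → [J3:7 / R4:13 / W8:18 / J8:24] → J3 (7)
J3 → [R4:6 / W8:13 / J8:19] → R4 (6)
R4 → [W8:19 / J8:25] → W8 (19)
W8 → [J8:6] → J8 (6)
Return J8→DC: 28.
Total = 7 + 3 + 7 + 6 + 19 + 6 + 28 = 76.

Total distance 76 km via the nearest-neighbour route DC → X8 → Z7 → J3 → R4 → W8 → J8 → DC.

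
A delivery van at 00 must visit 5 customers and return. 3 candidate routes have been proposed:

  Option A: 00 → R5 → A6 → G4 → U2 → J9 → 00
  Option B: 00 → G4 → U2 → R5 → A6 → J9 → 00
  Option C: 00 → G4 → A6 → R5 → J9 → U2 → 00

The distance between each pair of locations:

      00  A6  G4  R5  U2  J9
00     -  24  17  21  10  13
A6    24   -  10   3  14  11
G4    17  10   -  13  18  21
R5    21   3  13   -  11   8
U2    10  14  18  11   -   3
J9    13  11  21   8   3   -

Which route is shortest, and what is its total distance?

51 — Option C is the shortest.

Option A: 21 + 3 + 10 + 18 + 3 + 13 = 68
Option B: 17 + 18 + 11 + 3 + 11 + 13 = 73
Option C: 17 + 10 + 3 + 8 + 3 + 10 = 51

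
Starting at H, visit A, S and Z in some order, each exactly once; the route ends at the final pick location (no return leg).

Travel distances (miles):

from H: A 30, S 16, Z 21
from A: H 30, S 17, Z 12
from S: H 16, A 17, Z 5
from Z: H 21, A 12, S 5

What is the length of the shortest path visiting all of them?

33 miles — the minimum one-way total.

There are 3! = 6 possible orderings.
H→A→S→Z: 30+17+5 = 52
H→A→Z→S: 30+12+5 = 47
H→S→A→Z: 16+17+12 = 45
H→S→Z→A: 16+5+12 = 33
H→Z→A→S: 21+12+17 = 50
H→Z→S→A: 21+5+17 = 43
The minimum is 33.
One shortest path: H → S → Z → A.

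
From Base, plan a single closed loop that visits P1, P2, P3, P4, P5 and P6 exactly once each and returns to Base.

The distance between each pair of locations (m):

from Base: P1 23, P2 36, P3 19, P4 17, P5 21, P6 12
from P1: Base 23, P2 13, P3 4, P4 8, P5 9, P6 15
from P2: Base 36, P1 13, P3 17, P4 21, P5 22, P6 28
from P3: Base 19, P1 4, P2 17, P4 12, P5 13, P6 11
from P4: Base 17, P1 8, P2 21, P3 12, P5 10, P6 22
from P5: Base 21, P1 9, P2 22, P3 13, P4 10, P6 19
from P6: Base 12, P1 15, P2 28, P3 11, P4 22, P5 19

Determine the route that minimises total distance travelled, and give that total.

89 m — the shortest possible round trip.

There are 360 distinct closed tours to check (reversals are equivalent).
Base → P1 → P2 → P3 → P4 → P5 → P6 → Base: 23+13+17+12+10+19+12 = 106
Base → P1 → P2 → P3 → P4 → P6 → P5 → Base: 23+13+17+12+22+19+21 = 127
Base → P1 → P2 → P3 → P5 → P4 → P6 → Base: 23+13+17+13+10+22+12 = 110
Base → P1 → P2 → P3 → P5 → P6 → P4 → Base: 23+13+17+13+19+22+17 = 124
Base → P1 → P2 → P3 → P6 → P4 → P5 → Base: 23+13+17+11+22+10+21 = 117
Base → P1 → P2 → P3 → P6 → P5 → P4 → Base: 23+13+17+11+19+10+17 = 110
Base → P1 → P2 → P4 → P3 → P5 → P6 → Base: 23+13+21+12+13+19+12 = 113
Base → P1 → P2 → P4 → P3 → P6 → P5 → Base: 23+13+21+12+11+19+21 = 120
… (352 more)
Base → P4 → P5 → P1 → P2 → P3 → P6 → Base: 17+10+9+13+17+11+12 = 89  ← best
The minimum is 89.
One optimal route: Base → P4 → P5 → P1 → P2 → P3 → P6 → Base (or its reverse).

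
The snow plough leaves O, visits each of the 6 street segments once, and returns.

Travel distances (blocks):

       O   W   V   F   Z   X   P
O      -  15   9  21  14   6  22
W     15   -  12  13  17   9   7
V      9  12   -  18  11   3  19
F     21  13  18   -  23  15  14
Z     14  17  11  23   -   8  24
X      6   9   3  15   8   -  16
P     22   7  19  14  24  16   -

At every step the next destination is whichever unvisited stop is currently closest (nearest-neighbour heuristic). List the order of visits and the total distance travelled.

O → [X:6 / V:9 / Z:14 / W:15 / F:21 / P:22] → X (6)
X → [V:3 / Z:8 / W:9 / F:15 / P:16] → V (3)
V → [Z:11 / W:12 / F:18 / P:19] → Z (11)
Z → [W:17 / F:23 / P:24] → W (17)
W → [P:7 / F:13] → P (7)
P → [F:14] → F (14)
Return F→O: 21.
Total = 6 + 3 + 11 + 17 + 7 + 14 + 21 = 79.

Total distance 79 blocks via the nearest-neighbour route O → X → V → Z → W → P → F → O.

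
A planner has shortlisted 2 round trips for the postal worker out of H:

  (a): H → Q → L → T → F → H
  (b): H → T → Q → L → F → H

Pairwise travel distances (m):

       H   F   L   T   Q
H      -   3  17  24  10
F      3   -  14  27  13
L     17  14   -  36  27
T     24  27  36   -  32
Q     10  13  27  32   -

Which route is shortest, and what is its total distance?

(a): 10 + 27 + 36 + 27 + 3 = 103
(b): 24 + 32 + 27 + 14 + 3 = 100

100 m — (b) is the shortest.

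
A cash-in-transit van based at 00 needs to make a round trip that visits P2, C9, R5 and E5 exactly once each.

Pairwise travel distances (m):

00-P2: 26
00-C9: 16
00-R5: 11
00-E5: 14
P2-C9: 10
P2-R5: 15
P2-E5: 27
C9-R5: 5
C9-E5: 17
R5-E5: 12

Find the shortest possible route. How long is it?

There are 12 distinct closed tours to check (reversals are equivalent).
00→P2→C9→R5→E5→00: 26+10+5+12+14 = 67
00→P2→C9→E5→R5→00: 26+10+17+12+11 = 76
00→P2→R5→C9→E5→00: 26+15+5+17+14 = 77
00→P2→R5→E5→C9→00: 26+15+12+17+16 = 86
00→P2→E5→C9→R5→00: 26+27+17+5+11 = 86
00→P2→E5→R5→C9→00: 26+27+12+5+16 = 86
00→C9→P2→R5→E5→00: 16+10+15+12+14 = 67
00→C9→P2→E5→R5→00: 16+10+27+12+11 = 76
00→C9→R5→P2→E5→00: 16+5+15+27+14 = 77
00→C9→E5→P2→R5→00: 16+17+27+15+11 = 86
00→R5→P2→C9→E5→00: 11+15+10+17+14 = 67
00→R5→C9→P2→E5→00: 11+5+10+27+14 = 67
The minimum is 67.
One optimal route: 00 → P2 → C9 → R5 → E5 → 00 (or its reverse).

Shortest round trip = 67 m.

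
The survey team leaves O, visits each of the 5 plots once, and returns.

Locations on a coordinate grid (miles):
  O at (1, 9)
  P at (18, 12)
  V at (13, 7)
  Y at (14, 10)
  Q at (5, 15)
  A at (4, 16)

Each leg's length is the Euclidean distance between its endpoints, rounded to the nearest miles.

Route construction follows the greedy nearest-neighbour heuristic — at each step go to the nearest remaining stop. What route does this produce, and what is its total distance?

O → [Q:7 / A:8 / V:12 / Y:13 / P:17] → Q (7)
Q → [A:1 / Y:10 / V:11 / P:13] → A (1)
A → [Y:12 / V:13 / P:15] → Y (12)
Y → [V:3 / P:4] → V (3)
V → [P:7] → P (7)
Return P→O: 17.
Total = 7 + 1 + 12 + 3 + 7 + 17 = 47.

Total distance 47 miles via the nearest-neighbour route O → Q → A → Y → V → P → O.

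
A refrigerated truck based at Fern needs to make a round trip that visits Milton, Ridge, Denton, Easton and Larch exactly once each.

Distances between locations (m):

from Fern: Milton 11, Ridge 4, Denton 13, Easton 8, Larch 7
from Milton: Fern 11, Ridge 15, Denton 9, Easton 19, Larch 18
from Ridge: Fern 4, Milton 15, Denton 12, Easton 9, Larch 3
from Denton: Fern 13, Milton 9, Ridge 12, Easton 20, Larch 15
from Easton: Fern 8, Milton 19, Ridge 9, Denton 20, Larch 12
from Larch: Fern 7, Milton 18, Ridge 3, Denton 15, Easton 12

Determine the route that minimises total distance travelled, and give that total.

Minimum total distance: 55 m.

There are 60 distinct closed tours to check (reversals are equivalent).
Fern-Milton-Ridge-Denton-Easton-Larch-Fern: 11+15+12+20+12+7 = 77
Fern-Milton-Ridge-Denton-Larch-Easton-Fern: 11+15+12+15+12+8 = 73
Fern-Milton-Ridge-Easton-Denton-Larch-Fern: 11+15+9+20+15+7 = 77
Fern-Milton-Ridge-Easton-Larch-Denton-Fern: 11+15+9+12+15+13 = 75
Fern-Milton-Ridge-Larch-Denton-Easton-Fern: 11+15+3+15+20+8 = 72
Fern-Milton-Ridge-Larch-Easton-Denton-Fern: 11+15+3+12+20+13 = 74
Fern-Milton-Denton-Ridge-Easton-Larch-Fern: 11+9+12+9+12+7 = 60
Fern-Milton-Denton-Ridge-Larch-Easton-Fern: 11+9+12+3+12+8 = 55
Fern-Milton-Denton-Easton-Ridge-Larch-Fern: 11+9+20+9+3+7 = 59
Fern-Milton-Denton-Easton-Larch-Ridge-Fern: 11+9+20+12+3+4 = 59
Fern-Milton-Denton-Larch-Ridge-Easton-Fern: 11+9+15+3+9+8 = 55
Fern-Milton-Denton-Larch-Easton-Ridge-Fern: 11+9+15+12+9+4 = 60
Fern-Milton-Easton-Ridge-Denton-Larch-Fern: 11+19+9+12+15+7 = 73
Fern-Milton-Easton-Ridge-Larch-Denton-Fern: 11+19+9+3+15+13 = 70
… (46 more)
The minimum is 55.
One optimal route: Fern → Milton → Denton → Ridge → Larch → Easton → Fern (or its reverse).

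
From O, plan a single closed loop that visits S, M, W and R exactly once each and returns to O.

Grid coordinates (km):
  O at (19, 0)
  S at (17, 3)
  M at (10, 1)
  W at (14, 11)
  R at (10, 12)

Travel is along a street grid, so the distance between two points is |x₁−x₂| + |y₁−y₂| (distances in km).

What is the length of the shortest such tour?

With 4 stops there are 4!/2 = 12 distinct round trips (a route and its reverse cost the same).
O → S → M → W → R → O: 5+9+14+5+21 = 54
O → S → M → R → W → O: 5+9+11+5+16 = 46
O → S → W → M → R → O: 5+11+14+11+21 = 62
O → S → W → R → M → O: 5+11+5+11+10 = 42
O → S → R → M → W → O: 5+16+11+14+16 = 62
O → S → R → W → M → O: 5+16+5+14+10 = 50
O → M → S → W → R → O: 10+9+11+5+21 = 56
O → M → S → R → W → O: 10+9+16+5+16 = 56
O → M → W → S → R → O: 10+14+11+16+21 = 72
O → M → R → S → W → O: 10+11+16+11+16 = 64
O → W → S → M → R → O: 16+11+9+11+21 = 68
O → W → M → S → R → O: 16+14+9+16+21 = 76
The minimum is 42.
One optimal route: O → S → W → R → M → O (or its reverse).

Minimum total distance: 42 km.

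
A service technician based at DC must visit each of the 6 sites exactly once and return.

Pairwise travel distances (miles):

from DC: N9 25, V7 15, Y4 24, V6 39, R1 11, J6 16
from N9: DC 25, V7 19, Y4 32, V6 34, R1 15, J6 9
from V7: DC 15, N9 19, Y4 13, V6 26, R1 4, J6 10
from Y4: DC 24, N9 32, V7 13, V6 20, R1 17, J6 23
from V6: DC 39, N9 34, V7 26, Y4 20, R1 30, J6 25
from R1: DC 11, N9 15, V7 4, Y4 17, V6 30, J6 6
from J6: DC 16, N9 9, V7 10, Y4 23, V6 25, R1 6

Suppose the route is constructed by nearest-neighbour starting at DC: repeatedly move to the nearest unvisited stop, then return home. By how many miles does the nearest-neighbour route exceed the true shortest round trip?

DC: R1=11, V7=15, J6=16, Y4=24, N9=25, V6=39 ⇒ R1
R1: V7=4, J6=6, N9=15, Y4=17, V6=30 ⇒ V7
V7: J6=10, Y4=13, N9=19, V6=26 ⇒ J6
J6: N9=9, Y4=23, V6=25 ⇒ N9
N9: Y4=32, V6=34 ⇒ Y4
Y4: V6=20 ⇒ V6
NN route DC → R1 → V7 → J6 → N9 → Y4 → V6 → DC costs 125.
Optimal: DC → N9 → J6 → V6 → Y4 → V7 → R1 → DC costs 107 (by enumerating all 360 distinct tours).
Excess = 125 − 107 = 18.

18 miles longer than the optimal tour.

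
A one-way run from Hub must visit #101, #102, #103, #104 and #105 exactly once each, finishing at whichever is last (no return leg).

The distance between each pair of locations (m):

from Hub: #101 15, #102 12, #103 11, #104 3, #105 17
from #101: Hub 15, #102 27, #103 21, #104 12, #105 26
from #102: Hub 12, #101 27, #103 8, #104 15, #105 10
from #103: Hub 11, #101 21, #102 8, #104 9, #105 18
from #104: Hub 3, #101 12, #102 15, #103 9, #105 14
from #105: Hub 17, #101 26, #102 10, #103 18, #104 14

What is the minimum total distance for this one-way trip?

There are 5! = 120 possible orderings.
Hub - #101 - #102 - #103 - #104 - #105: 15+27+8+9+14 = 73
Hub - #101 - #102 - #103 - #105 - #104: 15+27+8+18+14 = 82
Hub - #101 - #102 - #104 - #103 - #105: 15+27+15+9+18 = 84
Hub - #101 - #102 - #104 - #105 - #103: 15+27+15+14+18 = 89
Hub - #101 - #102 - #105 - #103 - #104: 15+27+10+18+9 = 79
Hub - #101 - #102 - #105 - #104 - #103: 15+27+10+14+9 = 75
Hub - #101 - #103 - #102 - #104 - #105: 15+21+8+15+14 = 73
Hub - #101 - #103 - #102 - #105 - #104: 15+21+8+10+14 = 68
Hub - #101 - #103 - #104 - #102 - #105: 15+21+9+15+10 = 70
Hub - #101 - #103 - #104 - #105 - #102: 15+21+9+14+10 = 69
Hub - #101 - #103 - #105 - #102 - #104: 15+21+18+10+15 = 79
Hub - #101 - #103 - #105 - #104 - #102: 15+21+18+14+15 = 83
Hub - #101 - #104 - #102 - #103 - #105: 15+12+15+8+18 = 68
Hub - #101 - #104 - #102 - #105 - #103: 15+12+15+10+18 = 70
… (106 more)
Hub - #101 - #104 - #103 - #102 - #105: 15+12+9+8+10 = 54  ← best
The minimum is 54.
One shortest path: Hub → #101 → #104 → #103 → #102 → #105.

Minimum one-way distance = 54 m.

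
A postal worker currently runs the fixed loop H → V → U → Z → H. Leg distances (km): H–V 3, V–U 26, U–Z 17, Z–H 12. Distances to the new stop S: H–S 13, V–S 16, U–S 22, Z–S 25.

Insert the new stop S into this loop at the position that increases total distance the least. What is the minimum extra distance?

+12 km — insert S between V and U.

Insertion cost between consecutive stops i–j is d(i,S) + d(S,j) − d(i,j):
  between H and V: 13 + 16 − 3 = 26
  between V and U: 16 + 22 − 26 = 12
  between U and Z: 22 + 25 − 17 = 30
  between Z and H: 25 + 13 − 12 = 26
Cheapest insertion is between V and U, adding 12.
New total = 58 + 12 = 70.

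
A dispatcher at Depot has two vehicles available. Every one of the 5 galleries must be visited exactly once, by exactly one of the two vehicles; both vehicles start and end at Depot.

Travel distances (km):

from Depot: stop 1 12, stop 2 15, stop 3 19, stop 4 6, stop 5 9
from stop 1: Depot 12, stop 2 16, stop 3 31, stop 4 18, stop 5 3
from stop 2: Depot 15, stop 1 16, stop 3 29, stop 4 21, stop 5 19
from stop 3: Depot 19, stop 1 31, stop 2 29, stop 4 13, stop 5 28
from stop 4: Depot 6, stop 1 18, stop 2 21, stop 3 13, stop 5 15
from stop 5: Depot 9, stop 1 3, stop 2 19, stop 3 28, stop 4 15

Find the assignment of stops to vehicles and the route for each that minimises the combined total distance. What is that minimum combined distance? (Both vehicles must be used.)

Minimum combined distance: 81 km.

There are 2^4 − 1 = 15 ways to divide the 5 stops into two non-empty groups. For each, the best each vehicle can do is its own shortest tour through its group:
  {stop 1} + {stop 2, stop 3, stop 4, stop 5}: 24 + 76 = 100
  {stop 2} + {stop 1, stop 3, stop 4, stop 5}: 30 + 62 = 92
  {stop 1, stop 2} + {stop 3, stop 4, stop 5}: 43 + 56 = 99
  {stop 3} + {stop 1, stop 2, stop 4, stop 5}: 38 + 55 = 93
  {stop 1, stop 3} + {stop 2, stop 4, stop 5}: 62 + 55 = 117
  {stop 2, stop 3} + {stop 1, stop 4, stop 5}: 63 + 36 = 99
  … (15 splits in total)
  {stop 3, stop 4} + {stop 1, stop 2, stop 5}: 38 + 43 = 81  ← best
Best: vehicle 1 Depot → stop 3 → stop 4 → Depot = 38; vehicle 2 Depot → stop 2 → stop 1 → stop 5 → Depot = 43; combined 81.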